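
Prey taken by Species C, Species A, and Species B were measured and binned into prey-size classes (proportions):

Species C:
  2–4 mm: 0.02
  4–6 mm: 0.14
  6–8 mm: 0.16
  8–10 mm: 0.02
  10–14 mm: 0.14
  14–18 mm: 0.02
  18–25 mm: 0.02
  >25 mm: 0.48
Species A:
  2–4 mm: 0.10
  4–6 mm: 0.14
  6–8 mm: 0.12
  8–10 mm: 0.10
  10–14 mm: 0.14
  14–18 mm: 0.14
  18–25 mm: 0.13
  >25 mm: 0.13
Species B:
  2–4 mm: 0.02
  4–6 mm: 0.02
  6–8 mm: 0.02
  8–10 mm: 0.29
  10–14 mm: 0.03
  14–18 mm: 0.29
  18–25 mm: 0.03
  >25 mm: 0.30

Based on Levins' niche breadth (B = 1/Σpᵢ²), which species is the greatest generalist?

Σp_Cᵢ² = 0.02² + 0.14² + 0.16² + 0.02² + 0.14² + 0.02² + 0.02² + 0.48² = 0.0004 + 0.0196 + 0.0256 + 0.0004 + 0.0196 + 0.0004 + 0.0004 + 0.2304 = 0.2968
B_C = 1 / 0.2968 = 3.3693
Σp_Aᵢ² = 0.10² + 0.14² + 0.12² + 0.10² + 0.14² + 0.14² + 0.13² + 0.13² = 0.0100 + 0.0196 + 0.0144 + 0.0100 + 0.0196 + 0.0196 + 0.0169 + 0.0169 = 0.1270
B_A = 1 / 0.1270 = 7.8740
Σp_Bᵢ² = 0.02² + 0.02² + 0.02² + 0.29² + 0.03² + 0.29² + 0.03² + 0.30² = 0.0004 + 0.0004 + 0.0004 + 0.0841 + 0.0009 + 0.0841 + 0.0009 + 0.0900 = 0.2612
B_B = 1 / 0.2612 = 3.8285
Highest B → broadest niche (most generalist): Species A (B = 7.87).

Species A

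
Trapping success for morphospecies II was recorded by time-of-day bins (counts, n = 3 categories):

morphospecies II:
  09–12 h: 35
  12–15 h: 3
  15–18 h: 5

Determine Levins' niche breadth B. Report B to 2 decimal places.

Proportions for morphospecies II (n=43): 35/43=0.8140, 3/43=0.0698, 5/43=0.1163
Σpᵢ² = 0.8140² + 0.0698² + 0.1163² = 0.662596 + 0.004872 + 0.013526 = 0.680994
B = 1 / 0.680994 = 1.4684

1.47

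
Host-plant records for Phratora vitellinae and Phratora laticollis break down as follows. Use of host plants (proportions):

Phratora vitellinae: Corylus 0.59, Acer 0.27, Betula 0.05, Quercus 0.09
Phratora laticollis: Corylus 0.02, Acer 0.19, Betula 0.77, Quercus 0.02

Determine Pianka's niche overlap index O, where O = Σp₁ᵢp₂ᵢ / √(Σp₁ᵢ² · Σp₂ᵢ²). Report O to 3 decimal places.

0.198

Σ p₁ᵢp₂ᵢ = 0.0118 + 0.0513 + 0.0385 + 0.0018 = 0.1034
Σp_1ᵢ² = 0.59² + 0.27² + 0.05² + 0.09² = 0.3481 + 0.0729 + 0.0025 + 0.0081 = 0.4316
Σp_2ᵢ² = 0.02² + 0.19² + 0.77² + 0.02² = 0.0004 + 0.0361 + 0.5929 + 0.0004 = 0.6298
O = 0.1034 / √(0.4316 × 0.6298) = 0.1034 / 0.521365 = 0.19833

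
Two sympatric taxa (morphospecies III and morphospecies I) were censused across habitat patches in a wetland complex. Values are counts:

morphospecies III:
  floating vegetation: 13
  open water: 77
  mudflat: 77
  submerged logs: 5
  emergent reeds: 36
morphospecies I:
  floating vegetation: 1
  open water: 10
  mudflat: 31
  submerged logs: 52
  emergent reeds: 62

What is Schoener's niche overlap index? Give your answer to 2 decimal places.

Proportions for morphospecies III (n=208): 13/208=0.0625, 77/208=0.3702, 77/208=0.3702, 5/208=0.0240, 36/208=0.1731
Proportions for morphospecies I (n=156): 1/156=0.0064, 10/156=0.0641, 31/156=0.1987, 52/156=0.3333, 62/156=0.3974
Σ|p₁ᵢ − p₂ᵢ| = 0.0561 + 0.3061 + 0.1715 + 0.3093 + 0.2243 = 1.0673
D = 1 − ½ × 1.0673 = 1 − 0.53365 = 0.46635

0.47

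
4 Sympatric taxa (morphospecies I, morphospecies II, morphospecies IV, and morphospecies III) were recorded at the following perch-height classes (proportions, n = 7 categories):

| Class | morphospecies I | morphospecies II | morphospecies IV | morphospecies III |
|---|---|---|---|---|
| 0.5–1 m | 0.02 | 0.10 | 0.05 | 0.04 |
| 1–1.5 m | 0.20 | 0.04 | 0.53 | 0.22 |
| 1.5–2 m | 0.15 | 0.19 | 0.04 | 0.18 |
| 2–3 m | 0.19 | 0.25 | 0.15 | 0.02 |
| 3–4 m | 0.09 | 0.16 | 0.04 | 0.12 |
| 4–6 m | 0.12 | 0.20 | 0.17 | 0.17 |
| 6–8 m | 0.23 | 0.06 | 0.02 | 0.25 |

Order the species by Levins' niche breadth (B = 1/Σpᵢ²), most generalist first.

morphospecies I > morphospecies II > morphospecies III > morphospecies IV

Σp_Iᵢ² = 0.02² + 0.20² + 0.15² + 0.19² + 0.09² + 0.12² + 0.23² = 0.0004 + 0.0400 + 0.0225 + 0.0361 + 0.0081 + 0.0144 + 0.0529 = 0.1744
B_I = 1 / 0.1744 = 5.7339
Σp_IIᵢ² = 0.10² + 0.04² + 0.19² + 0.25² + 0.16² + 0.20² + 0.06² = 0.0100 + 0.0016 + 0.0361 + 0.0625 + 0.0256 + 0.0400 + 0.0036 = 0.1794
B_II = 1 / 0.1794 = 5.5741
Σp_IVᵢ² = 0.05² + 0.53² + 0.04² + 0.15² + 0.04² + 0.17² + 0.02² = 0.0025 + 0.2809 + 0.0016 + 0.0225 + 0.0016 + 0.0289 + 0.0004 = 0.3384
B_IV = 1 / 0.3384 = 2.9551
Σp_IIIᵢ² = 0.04² + 0.22² + 0.18² + 0.02² + 0.12² + 0.17² + 0.25² = 0.0016 + 0.0484 + 0.0324 + 0.0004 + 0.0144 + 0.0289 + 0.0625 = 0.1886
B_III = 1 / 0.1886 = 5.3022
Ranking by B (broadest → narrowest): morphospecies I (5.73) > morphospecies II (5.57) > morphospecies III (5.30) > morphospecies IV (2.96)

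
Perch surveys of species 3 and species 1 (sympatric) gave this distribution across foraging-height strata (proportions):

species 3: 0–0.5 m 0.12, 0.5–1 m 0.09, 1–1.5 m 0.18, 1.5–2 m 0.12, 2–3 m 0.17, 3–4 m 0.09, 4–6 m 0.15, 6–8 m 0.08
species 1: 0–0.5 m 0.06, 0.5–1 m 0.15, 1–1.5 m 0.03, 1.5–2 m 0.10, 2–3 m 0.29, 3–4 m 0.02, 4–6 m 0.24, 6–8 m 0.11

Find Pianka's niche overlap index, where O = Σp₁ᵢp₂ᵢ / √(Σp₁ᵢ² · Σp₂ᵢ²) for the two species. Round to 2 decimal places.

Σ p₁ᵢp₂ᵢ = 0.0072 + 0.0135 + 0.0054 + 0.0120 + 0.0493 + 0.0018 + 0.0360 + 0.0088 = 0.1340
Σp_1ᵢ² = 0.12² + 0.09² + 0.18² + 0.12² + 0.17² + 0.09² + 0.15² + 0.08² = 0.0144 + 0.0081 + 0.0324 + 0.0144 + 0.0289 + 0.0081 + 0.0225 + 0.0064 = 0.1352
Σp_2ᵢ² = 0.06² + 0.15² + 0.03² + 0.10² + 0.29² + 0.02² + 0.24² + 0.11² = 0.0036 + 0.0225 + 0.0009 + 0.0100 + 0.0841 + 0.0004 + 0.0576 + 0.0121 = 0.1912
O = 0.1340 / √(0.1352 × 0.1912) = 0.1340 / 0.16078 = 0.8334

0.83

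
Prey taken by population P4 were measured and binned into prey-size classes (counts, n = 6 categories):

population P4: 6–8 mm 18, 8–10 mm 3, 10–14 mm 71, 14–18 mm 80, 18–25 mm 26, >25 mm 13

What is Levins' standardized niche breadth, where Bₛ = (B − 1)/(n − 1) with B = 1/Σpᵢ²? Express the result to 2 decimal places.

0.51

Proportions for population P4 (n=211): 18/211=0.0853, 3/211=0.0142, 71/211=0.3365, 80/211=0.3791, 26/211=0.1232, 13/211=0.0616
Σpᵢ² = 0.0853² + 0.0142² + 0.3365² + 0.3791² + 0.1232² + 0.0616² = 0.007276 + 0.000202 + 0.113232 + 0.143717 + 0.015178 + 0.003795 = 0.283400
B = 1 / 0.283400 = 3.5286
Bₛ = (B − 1)/(n − 1) = (3.5286 − 1)/(6 − 1) = 2.5286/5 = 0.5057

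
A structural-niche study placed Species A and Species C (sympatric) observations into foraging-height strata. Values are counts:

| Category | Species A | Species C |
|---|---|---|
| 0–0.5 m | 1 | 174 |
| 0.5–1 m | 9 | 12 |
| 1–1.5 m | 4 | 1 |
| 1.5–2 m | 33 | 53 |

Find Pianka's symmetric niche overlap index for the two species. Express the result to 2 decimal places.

0.32

Proportions for Species A (n=47): 1/47=0.0213, 9/47=0.1915, 4/47=0.0851, 33/47=0.7021
Proportions for Species C (n=240): 174/240=0.7250, 12/240=0.0500, 1/240=0.0042, 53/240=0.2208
Σ p₁ᵢp₂ᵢ = 0.015443 + 0.009575 + 0.000357 + 0.155024 = 0.180399
Σp_1ᵢ² = 0.0213² + 0.1915² + 0.0851² + 0.7021² = 0.000454 + 0.036672 + 0.007242 + 0.492944 = 0.537312
Σp_2ᵢ² = 0.7250² + 0.0500² + 0.0042² + 0.2208² = 0.525625 + 0.002500 + 0.000018 + 0.048753 = 0.576896
O = 0.180399 / √(0.537312 × 0.576896) = 0.180399 / 0.5567523 = 0.3240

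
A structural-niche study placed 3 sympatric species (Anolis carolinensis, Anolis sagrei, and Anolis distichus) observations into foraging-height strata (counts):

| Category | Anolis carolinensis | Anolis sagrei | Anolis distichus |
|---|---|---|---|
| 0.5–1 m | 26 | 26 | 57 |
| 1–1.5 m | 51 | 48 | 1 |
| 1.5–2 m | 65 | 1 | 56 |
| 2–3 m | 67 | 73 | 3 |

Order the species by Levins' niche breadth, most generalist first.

Anolis carolinensis > Anolis sagrei > Anolis distichus

Proportions for Anolis carolinensis (n=209): 26/209=0.1244, 51/209=0.2440, 65/209=0.3110, 67/209=0.3206
Proportions for Anolis sagrei (n=148): 26/148=0.1757, 48/148=0.3243, 1/148=0.0068, 73/148=0.4932
Proportions for Anolis distichus (n=117): 57/117=0.4872, 1/117=0.0085, 56/117=0.4786, 3/117=0.0256
Σp_caroᵢ² = 0.1244² + 0.2440² + 0.3110² + 0.3206² = 0.015475 + 0.059536 + 0.096721 + 0.102784 = 0.274516
B_caro = 1 / 0.274516 = 3.6428
Σp_sagrᵢ² = 0.1757² + 0.3243² + 0.0068² + 0.4932² = 0.030870 + 0.105170 + 0.000046 + 0.243246 = 0.379332
B_sagr = 1 / 0.379332 = 2.6362
Σp_distᵢ² = 0.4872² + 0.0085² + 0.4786² + 0.0256² = 0.237364 + 0.000072 + 0.229058 + 0.000655 = 0.467149
B_dist = 1 / 0.467149 = 2.1406
Ranking by B (broadest → narrowest): Anolis carolinensis (3.64) > Anolis sagrei (2.64) > Anolis distichus (2.14)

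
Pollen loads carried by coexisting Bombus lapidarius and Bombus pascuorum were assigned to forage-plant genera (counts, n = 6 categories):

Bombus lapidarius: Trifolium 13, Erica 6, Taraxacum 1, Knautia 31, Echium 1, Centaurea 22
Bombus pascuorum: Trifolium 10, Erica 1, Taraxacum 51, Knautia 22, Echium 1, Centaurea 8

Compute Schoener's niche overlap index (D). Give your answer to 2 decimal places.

0.47

Proportions for Bombus lapidarius (n=74): 13/74=0.1757, 6/74=0.0811, 1/74=0.0135, 31/74=0.4189, 1/74=0.0135, 22/74=0.2973
Proportions for Bombus pascuorum (n=93): 10/93=0.1075, 1/93=0.0108, 51/93=0.5484, 22/93=0.2366, 1/93=0.0108, 8/93=0.0860
Σ|p₁ᵢ − p₂ᵢ| = 0.0682 + 0.0703 + 0.5349 + 0.1823 + 0.0027 + 0.2113 = 1.0697
D = 1 − ½ × 1.0697 = 1 − 0.53485 = 0.46515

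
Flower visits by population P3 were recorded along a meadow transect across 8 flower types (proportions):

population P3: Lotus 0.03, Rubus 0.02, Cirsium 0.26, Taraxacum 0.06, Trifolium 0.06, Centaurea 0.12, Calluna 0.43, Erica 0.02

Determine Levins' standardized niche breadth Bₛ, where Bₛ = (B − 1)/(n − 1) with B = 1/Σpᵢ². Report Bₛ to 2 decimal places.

Σpᵢ² = 0.03² + 0.02² + 0.26² + 0.06² + 0.06² + 0.12² + 0.43² + 0.02² = 0.0009 + 0.0004 + 0.0676 + 0.0036 + 0.0036 + 0.0144 + 0.1849 + 0.0004 = 0.2758
B = 1 / 0.2758 = 3.6258
Bₛ = (B − 1)/(n − 1) = (3.6258 − 1)/(8 − 1) = 2.6258/7 = 0.3751

0.38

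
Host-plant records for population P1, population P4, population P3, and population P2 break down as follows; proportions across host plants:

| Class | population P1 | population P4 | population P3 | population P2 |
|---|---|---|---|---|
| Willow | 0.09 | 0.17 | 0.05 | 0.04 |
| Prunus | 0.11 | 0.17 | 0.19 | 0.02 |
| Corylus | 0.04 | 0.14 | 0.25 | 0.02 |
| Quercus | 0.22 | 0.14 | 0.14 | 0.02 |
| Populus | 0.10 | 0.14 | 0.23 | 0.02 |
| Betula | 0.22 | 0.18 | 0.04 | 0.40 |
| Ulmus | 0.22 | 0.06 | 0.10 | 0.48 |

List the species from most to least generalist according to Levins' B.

population P4 > population P1 > population P3 > population P2

Σp_P1ᵢ² = 0.09² + 0.11² + 0.04² + 0.22² + 0.10² + 0.22² + 0.22² = 0.0081 + 0.0121 + 0.0016 + 0.0484 + 0.0100 + 0.0484 + 0.0484 = 0.1770
B_P1 = 1 / 0.1770 = 5.6497
Σp_P4ᵢ² = 0.17² + 0.17² + 0.14² + 0.14² + 0.14² + 0.18² + 0.06² = 0.0289 + 0.0289 + 0.0196 + 0.0196 + 0.0196 + 0.0324 + 0.0036 = 0.1526
B_P4 = 1 / 0.1526 = 6.5531
Σp_P3ᵢ² = 0.05² + 0.19² + 0.25² + 0.14² + 0.23² + 0.04² + 0.10² = 0.0025 + 0.0361 + 0.0625 + 0.0196 + 0.0529 + 0.0016 + 0.0100 = 0.1852
B_P3 = 1 / 0.1852 = 5.3996
Σp_P2ᵢ² = 0.04² + 0.02² + 0.02² + 0.02² + 0.02² + 0.40² + 0.48² = 0.0016 + 0.0004 + 0.0004 + 0.0004 + 0.0004 + 0.1600 + 0.2304 = 0.3936
B_P2 = 1 / 0.3936 = 2.5407
Ranking by B (broadest → narrowest): population P4 (6.55) > population P1 (5.65) > population P3 (5.40) > population P2 (2.54)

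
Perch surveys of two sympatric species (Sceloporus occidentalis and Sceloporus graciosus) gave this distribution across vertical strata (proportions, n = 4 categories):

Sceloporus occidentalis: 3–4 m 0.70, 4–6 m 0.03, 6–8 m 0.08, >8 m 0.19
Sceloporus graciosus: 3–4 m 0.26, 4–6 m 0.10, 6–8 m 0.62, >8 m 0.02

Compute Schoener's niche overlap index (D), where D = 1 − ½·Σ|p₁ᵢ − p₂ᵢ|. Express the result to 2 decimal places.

Σ|p₁ᵢ − p₂ᵢ| = 0.44 + 0.07 + 0.54 + 0.17 = 1.22
D = 1 − ½ × 1.22 = 1 − 0.610 = 0.3900

0.39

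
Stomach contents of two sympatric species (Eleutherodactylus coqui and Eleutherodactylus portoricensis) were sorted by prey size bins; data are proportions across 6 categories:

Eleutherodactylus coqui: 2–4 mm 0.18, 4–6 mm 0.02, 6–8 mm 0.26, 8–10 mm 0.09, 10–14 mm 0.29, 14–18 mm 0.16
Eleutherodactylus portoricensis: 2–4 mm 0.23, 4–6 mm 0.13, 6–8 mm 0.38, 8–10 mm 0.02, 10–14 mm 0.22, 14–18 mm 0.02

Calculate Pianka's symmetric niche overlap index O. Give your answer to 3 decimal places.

0.883

Σ p₁ᵢp₂ᵢ = 0.0414 + 0.0026 + 0.0988 + 0.0018 + 0.0638 + 0.0032 = 0.2116
Σp_1ᵢ² = 0.18² + 0.02² + 0.26² + 0.09² + 0.29² + 0.16² = 0.0324 + 0.0004 + 0.0676 + 0.0081 + 0.0841 + 0.0256 = 0.2182
Σp_2ᵢ² = 0.23² + 0.13² + 0.38² + 0.02² + 0.22² + 0.02² = 0.0529 + 0.0169 + 0.1444 + 0.0004 + 0.0484 + 0.0004 = 0.2634
O = 0.2116 / √(0.2182 × 0.2634) = 0.2116 / 0.239737 = 0.88263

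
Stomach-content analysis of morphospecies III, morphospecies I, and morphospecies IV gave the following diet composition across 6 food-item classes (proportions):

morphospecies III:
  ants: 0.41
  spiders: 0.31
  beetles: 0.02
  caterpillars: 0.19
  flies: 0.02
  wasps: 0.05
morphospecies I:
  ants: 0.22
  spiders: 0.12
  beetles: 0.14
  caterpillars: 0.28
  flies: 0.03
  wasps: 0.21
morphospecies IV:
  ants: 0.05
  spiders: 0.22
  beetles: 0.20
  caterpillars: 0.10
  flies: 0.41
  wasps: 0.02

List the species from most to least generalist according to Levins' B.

morphospecies I > morphospecies IV > morphospecies III

Σp_IIIᵢ² = 0.41² + 0.31² + 0.02² + 0.19² + 0.02² + 0.05² = 0.1681 + 0.0961 + 0.0004 + 0.0361 + 0.0004 + 0.0025 = 0.3036
B_III = 1 / 0.3036 = 3.2938
Σp_Iᵢ² = 0.22² + 0.12² + 0.14² + 0.28² + 0.03² + 0.21² = 0.0484 + 0.0144 + 0.0196 + 0.0784 + 0.0009 + 0.0441 = 0.2058
B_I = 1 / 0.2058 = 4.8591
Σp_IVᵢ² = 0.05² + 0.22² + 0.20² + 0.10² + 0.41² + 0.02² = 0.0025 + 0.0484 + 0.0400 + 0.0100 + 0.1681 + 0.0004 = 0.2694
B_IV = 1 / 0.2694 = 3.7120
Ranking by B (broadest → narrowest): morphospecies I (4.86) > morphospecies IV (3.71) > morphospecies III (3.29)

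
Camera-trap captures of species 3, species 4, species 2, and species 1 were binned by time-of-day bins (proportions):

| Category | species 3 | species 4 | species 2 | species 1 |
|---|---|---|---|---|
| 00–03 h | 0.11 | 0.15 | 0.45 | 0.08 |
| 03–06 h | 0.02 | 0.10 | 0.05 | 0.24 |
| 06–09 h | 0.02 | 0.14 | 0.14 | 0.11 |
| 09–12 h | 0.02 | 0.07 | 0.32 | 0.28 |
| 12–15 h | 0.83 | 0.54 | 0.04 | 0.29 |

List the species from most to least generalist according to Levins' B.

species 1 > species 2 > species 4 > species 3

Σp_3ᵢ² = 0.11² + 0.02² + 0.02² + 0.02² + 0.83² = 0.0121 + 0.0004 + 0.0004 + 0.0004 + 0.6889 = 0.7022
B_3 = 1 / 0.7022 = 1.4241
Σp_4ᵢ² = 0.15² + 0.10² + 0.14² + 0.07² + 0.54² = 0.0225 + 0.0100 + 0.0196 + 0.0049 + 0.2916 = 0.3486
B_4 = 1 / 0.3486 = 2.8686
Σp_2ᵢ² = 0.45² + 0.05² + 0.14² + 0.32² + 0.04² = 0.2025 + 0.0025 + 0.0196 + 0.1024 + 0.0016 = 0.3286
B_2 = 1 / 0.3286 = 3.0432
Σp_1ᵢ² = 0.08² + 0.24² + 0.11² + 0.28² + 0.29² = 0.0064 + 0.0576 + 0.0121 + 0.0784 + 0.0841 = 0.2386
B_1 = 1 / 0.2386 = 4.1911
Ranking by B (broadest → narrowest): species 1 (4.19) > species 2 (3.04) > species 4 (2.87) > species 3 (1.42)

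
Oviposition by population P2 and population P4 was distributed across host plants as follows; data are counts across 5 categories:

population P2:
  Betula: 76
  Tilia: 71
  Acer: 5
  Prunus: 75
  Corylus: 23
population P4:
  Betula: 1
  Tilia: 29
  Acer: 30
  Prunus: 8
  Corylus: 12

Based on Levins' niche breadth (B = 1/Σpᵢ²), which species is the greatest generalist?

Proportions for population P2 (n=250): 76/250=0.3040, 71/250=0.2840, 5/250=0.0200, 75/250=0.3000, 23/250=0.0920
Proportions for population P4 (n=80): 1/80=0.0125, 29/80=0.3625, 30/80=0.3750, 8/80=0.1000, 12/80=0.1500
Σp_P2ᵢ² = 0.3040² + 0.2840² + 0.0200² + 0.3000² + 0.0920² = 0.092416 + 0.080656 + 0.000400 + 0.090000 + 0.008464 = 0.271936
B_P2 = 1 / 0.271936 = 3.6773
Σp_P4ᵢ² = 0.0125² + 0.3625² + 0.3750² + 0.1000² + 0.1500² = 0.000156 + 0.131406 + 0.140625 + 0.010000 + 0.022500 = 0.304687
B_P4 = 1 / 0.304687 = 3.2821
Highest B → broadest niche (most generalist): population P2 (B = 3.68).

population P2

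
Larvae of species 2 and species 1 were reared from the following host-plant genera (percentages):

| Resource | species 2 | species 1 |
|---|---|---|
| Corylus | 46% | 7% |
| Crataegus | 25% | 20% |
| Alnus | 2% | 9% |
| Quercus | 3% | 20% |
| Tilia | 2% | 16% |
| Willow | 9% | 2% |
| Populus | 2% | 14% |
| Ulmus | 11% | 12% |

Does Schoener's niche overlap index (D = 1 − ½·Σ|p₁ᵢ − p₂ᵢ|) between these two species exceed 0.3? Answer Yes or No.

Yes

Convert percentages to proportions (divide by 100).
Σ|p₁ᵢ − p₂ᵢ| = 0.39 + 0.05 + 0.07 + 0.17 + 0.14 + 0.07 + 0.12 + 0.01 = 1.02
D = 1 − ½ × 1.02 = 1 − 0.510 = 0.4900
D = 0.4900 > 0.3 → Yes.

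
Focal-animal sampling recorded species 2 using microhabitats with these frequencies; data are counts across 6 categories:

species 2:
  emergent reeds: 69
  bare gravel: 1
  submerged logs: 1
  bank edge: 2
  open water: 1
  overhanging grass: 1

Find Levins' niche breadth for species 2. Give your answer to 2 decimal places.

1.18

Proportions for species 2 (n=75): 69/75=0.9200, 1/75=0.0133, 1/75=0.0133, 2/75=0.0267, 1/75=0.0133, 1/75=0.0133
Σpᵢ² = 0.9200² + 0.0133² + 0.0133² + 0.0267² + 0.0133² + 0.0133² = 0.846400 + 0.000177 + 0.000177 + 0.000713 + 0.000177 + 0.000177 = 0.847821
B = 1 / 0.847821 = 1.1795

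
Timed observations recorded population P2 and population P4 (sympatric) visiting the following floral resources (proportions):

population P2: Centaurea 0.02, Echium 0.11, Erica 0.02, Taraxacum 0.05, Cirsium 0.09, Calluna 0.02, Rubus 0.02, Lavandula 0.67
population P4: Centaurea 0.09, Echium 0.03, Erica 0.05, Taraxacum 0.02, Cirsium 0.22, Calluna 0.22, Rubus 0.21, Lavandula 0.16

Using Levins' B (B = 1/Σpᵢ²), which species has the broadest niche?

population P4

Σp_P2ᵢ² = 0.02² + 0.11² + 0.02² + 0.05² + 0.09² + 0.02² + 0.02² + 0.67² = 0.0004 + 0.0121 + 0.0004 + 0.0025 + 0.0081 + 0.0004 + 0.0004 + 0.4489 = 0.4732
B_P2 = 1 / 0.4732 = 2.1133
Σp_P4ᵢ² = 0.09² + 0.03² + 0.05² + 0.02² + 0.22² + 0.22² + 0.21² + 0.16² = 0.0081 + 0.0009 + 0.0025 + 0.0004 + 0.0484 + 0.0484 + 0.0441 + 0.0256 = 0.1784
B_P4 = 1 / 0.1784 = 5.6054
Highest B → broadest niche (most generalist): population P4 (B = 5.61).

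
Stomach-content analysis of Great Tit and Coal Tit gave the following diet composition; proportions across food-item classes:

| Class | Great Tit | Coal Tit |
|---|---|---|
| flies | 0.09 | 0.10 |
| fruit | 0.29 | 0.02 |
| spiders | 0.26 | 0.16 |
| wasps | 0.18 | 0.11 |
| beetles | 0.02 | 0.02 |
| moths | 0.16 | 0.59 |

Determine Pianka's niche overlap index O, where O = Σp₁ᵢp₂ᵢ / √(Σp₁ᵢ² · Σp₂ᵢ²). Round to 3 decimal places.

Σ p₁ᵢp₂ᵢ = 0.0090 + 0.0058 + 0.0416 + 0.0198 + 0.0004 + 0.0944 = 0.1710
Σp_1ᵢ² = 0.09² + 0.29² + 0.26² + 0.18² + 0.02² + 0.16² = 0.0081 + 0.0841 + 0.0676 + 0.0324 + 0.0004 + 0.0256 = 0.2182
Σp_2ᵢ² = 0.10² + 0.02² + 0.16² + 0.11² + 0.02² + 0.59² = 0.0100 + 0.0004 + 0.0256 + 0.0121 + 0.0004 + 0.3481 = 0.3966
O = 0.1710 / √(0.2182 × 0.3966) = 0.1710 / 0.294174 = 0.58129

0.581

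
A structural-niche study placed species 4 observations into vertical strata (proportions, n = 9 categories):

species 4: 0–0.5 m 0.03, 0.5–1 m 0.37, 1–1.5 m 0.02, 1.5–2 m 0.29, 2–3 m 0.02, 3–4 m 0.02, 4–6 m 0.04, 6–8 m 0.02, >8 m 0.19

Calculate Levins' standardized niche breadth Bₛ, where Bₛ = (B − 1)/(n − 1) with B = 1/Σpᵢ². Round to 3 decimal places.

0.354

Σpᵢ² = 0.03² + 0.37² + 0.02² + 0.29² + 0.02² + 0.02² + 0.04² + 0.02² + 0.19² = 0.0009 + 0.1369 + 0.0004 + 0.0841 + 0.0004 + 0.0004 + 0.0016 + 0.0004 + 0.0361 = 0.2612
B = 1 / 0.2612 = 3.82848
Bₛ = (B − 1)/(n − 1) = (3.82848 − 1)/(9 − 1) = 2.82848/8 = 0.35356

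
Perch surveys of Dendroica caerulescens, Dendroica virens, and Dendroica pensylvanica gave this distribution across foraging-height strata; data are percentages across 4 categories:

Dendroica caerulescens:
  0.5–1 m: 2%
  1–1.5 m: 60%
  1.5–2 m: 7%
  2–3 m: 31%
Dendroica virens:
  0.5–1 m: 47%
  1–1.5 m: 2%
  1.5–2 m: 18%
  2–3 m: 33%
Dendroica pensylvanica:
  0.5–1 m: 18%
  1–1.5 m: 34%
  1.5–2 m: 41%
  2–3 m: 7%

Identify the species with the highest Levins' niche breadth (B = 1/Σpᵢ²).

Dendroica pensylvanica

Convert percentages to proportions (divide by 100).
Σp_caerᵢ² = 0.02² + 0.60² + 0.07² + 0.31² = 0.0004 + 0.3600 + 0.0049 + 0.0961 = 0.4614
B_caer = 1 / 0.4614 = 2.1673
Σp_vireᵢ² = 0.47² + 0.02² + 0.18² + 0.33² = 0.2209 + 0.0004 + 0.0324 + 0.1089 = 0.3626
B_vire = 1 / 0.3626 = 2.7579
Σp_pensᵢ² = 0.18² + 0.34² + 0.41² + 0.07² = 0.0324 + 0.1156 + 0.1681 + 0.0049 = 0.3210
B_pens = 1 / 0.3210 = 3.1153
Highest B → broadest niche (most generalist): Dendroica pensylvanica (B = 3.12).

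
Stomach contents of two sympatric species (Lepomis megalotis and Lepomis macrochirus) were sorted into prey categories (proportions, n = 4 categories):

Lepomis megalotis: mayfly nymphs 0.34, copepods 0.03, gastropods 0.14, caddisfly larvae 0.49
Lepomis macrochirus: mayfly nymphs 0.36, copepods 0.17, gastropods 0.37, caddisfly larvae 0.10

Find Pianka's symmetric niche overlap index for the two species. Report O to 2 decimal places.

0.67

Σ p₁ᵢp₂ᵢ = 0.1224 + 0.0051 + 0.0518 + 0.0490 = 0.2283
Σp_1ᵢ² = 0.34² + 0.03² + 0.14² + 0.49² = 0.1156 + 0.0009 + 0.0196 + 0.2401 = 0.3762
Σp_2ᵢ² = 0.36² + 0.17² + 0.37² + 0.10² = 0.1296 + 0.0289 + 0.1369 + 0.0100 = 0.3054
O = 0.2283 / √(0.3762 × 0.3054) = 0.2283 / 0.33896 = 0.6735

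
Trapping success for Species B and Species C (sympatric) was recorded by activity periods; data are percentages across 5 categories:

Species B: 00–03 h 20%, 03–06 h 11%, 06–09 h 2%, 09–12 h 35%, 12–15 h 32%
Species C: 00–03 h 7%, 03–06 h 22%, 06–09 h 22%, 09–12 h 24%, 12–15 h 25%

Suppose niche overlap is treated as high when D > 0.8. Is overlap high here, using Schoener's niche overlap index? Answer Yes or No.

No

Convert percentages to proportions (divide by 100).
Σ|p₁ᵢ − p₂ᵢ| = 0.13 + 0.11 + 0.20 + 0.11 + 0.07 = 0.62
D = 1 − ½ × 0.62 = 1 − 0.310 = 0.6900
D = 0.6900 < 0.8 → No.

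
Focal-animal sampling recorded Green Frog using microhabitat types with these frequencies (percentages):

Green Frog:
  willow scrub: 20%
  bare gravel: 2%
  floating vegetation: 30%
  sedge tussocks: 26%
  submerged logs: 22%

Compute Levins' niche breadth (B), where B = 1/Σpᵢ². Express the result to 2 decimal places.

Convert percentages to proportions (divide by 100).
Σpᵢ² = 0.20² + 0.02² + 0.30² + 0.26² + 0.22² = 0.0400 + 0.0004 + 0.0900 + 0.0676 + 0.0484 = 0.2464
B = 1 / 0.2464 = 4.0584

4.06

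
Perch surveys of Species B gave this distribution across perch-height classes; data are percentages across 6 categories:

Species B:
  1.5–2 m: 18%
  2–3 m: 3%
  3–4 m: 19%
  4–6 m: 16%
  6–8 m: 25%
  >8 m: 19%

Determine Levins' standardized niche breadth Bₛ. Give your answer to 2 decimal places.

0.83

Convert percentages to proportions (divide by 100).
Σpᵢ² = 0.18² + 0.03² + 0.19² + 0.16² + 0.25² + 0.19² = 0.0324 + 0.0009 + 0.0361 + 0.0256 + 0.0625 + 0.0361 = 0.1936
B = 1 / 0.1936 = 5.1653
Bₛ = (B − 1)/(n − 1) = (5.1653 − 1)/(6 − 1) = 4.1653/5 = 0.8331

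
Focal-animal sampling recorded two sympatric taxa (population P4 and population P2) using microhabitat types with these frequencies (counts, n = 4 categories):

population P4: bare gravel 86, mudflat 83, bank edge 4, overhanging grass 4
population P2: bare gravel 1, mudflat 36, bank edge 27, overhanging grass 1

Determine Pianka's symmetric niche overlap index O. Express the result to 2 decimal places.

0.59

Proportions for population P4 (n=177): 86/177=0.4859, 83/177=0.4689, 4/177=0.0226, 4/177=0.0226
Proportions for population P2 (n=65): 1/65=0.0154, 36/65=0.5538, 27/65=0.4154, 1/65=0.0154
Σ p₁ᵢp₂ᵢ = 0.007483 + 0.259677 + 0.009388 + 0.000348 = 0.276896
Σp_1ᵢ² = 0.4859² + 0.4689² + 0.0226² + 0.0226² = 0.236099 + 0.219867 + 0.000511 + 0.000511 = 0.456988
Σp_2ᵢ² = 0.0154² + 0.5538² + 0.4154² + 0.0154² = 0.000237 + 0.306694 + 0.172557 + 0.000237 = 0.479725
O = 0.276896 / √(0.456988 × 0.479725) = 0.276896 / 0.4682185 = 0.5914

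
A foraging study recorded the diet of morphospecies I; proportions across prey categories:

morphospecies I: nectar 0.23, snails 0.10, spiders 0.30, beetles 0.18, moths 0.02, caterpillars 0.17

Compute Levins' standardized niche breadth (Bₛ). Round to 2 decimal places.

0.73

Σpᵢ² = 0.23² + 0.10² + 0.30² + 0.18² + 0.02² + 0.17² = 0.0529 + 0.0100 + 0.0900 + 0.0324 + 0.0004 + 0.0289 = 0.2146
B = 1 / 0.2146 = 4.6598
Bₛ = (B − 1)/(n − 1) = (4.6598 − 1)/(6 − 1) = 3.6598/5 = 0.7320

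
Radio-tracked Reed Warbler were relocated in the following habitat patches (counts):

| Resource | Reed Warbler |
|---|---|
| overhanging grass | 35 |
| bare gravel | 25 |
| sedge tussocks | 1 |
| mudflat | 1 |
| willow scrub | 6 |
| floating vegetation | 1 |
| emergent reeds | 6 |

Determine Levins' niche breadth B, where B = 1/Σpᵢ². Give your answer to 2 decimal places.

2.92

Proportions for Reed Warbler (n=75): 35/75=0.4667, 25/75=0.3333, 1/75=0.0133, 1/75=0.0133, 6/75=0.0800, 1/75=0.0133, 6/75=0.0800
Σpᵢ² = 0.4667² + 0.3333² + 0.0133² + 0.0133² + 0.0800² + 0.0133² + 0.0800² = 0.217809 + 0.111089 + 0.000177 + 0.000177 + 0.006400 + 0.000177 + 0.006400 = 0.342229
B = 1 / 0.342229 = 2.9220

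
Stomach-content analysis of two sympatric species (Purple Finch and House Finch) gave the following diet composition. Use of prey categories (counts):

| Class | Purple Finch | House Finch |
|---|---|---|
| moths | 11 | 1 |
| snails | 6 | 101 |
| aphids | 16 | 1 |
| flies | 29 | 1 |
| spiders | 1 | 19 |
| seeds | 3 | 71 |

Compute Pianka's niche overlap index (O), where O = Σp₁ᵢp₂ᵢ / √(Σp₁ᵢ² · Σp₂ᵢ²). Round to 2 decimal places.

Proportions for Purple Finch (n=66): 11/66=0.1667, 6/66=0.0909, 16/66=0.2424, 29/66=0.4394, 1/66=0.0152, 3/66=0.0455
Proportions for House Finch (n=194): 1/194=0.0052, 101/194=0.5206, 1/194=0.0052, 1/194=0.0052, 19/194=0.0979, 71/194=0.3660
Σ p₁ᵢp₂ᵢ = 0.000867 + 0.047323 + 0.001260 + 0.002285 + 0.001488 + 0.016653 = 0.069876
Σp_1ᵢ² = 0.1667² + 0.0909² + 0.2424² + 0.4394² + 0.0152² + 0.0455² = 0.027789 + 0.008263 + 0.058758 + 0.193072 + 0.000231 + 0.002070 = 0.290183
Σp_2ᵢ² = 0.0052² + 0.5206² + 0.0052² + 0.0052² + 0.0979² + 0.3660² = 0.000027 + 0.271024 + 0.000027 + 0.000027 + 0.009584 + 0.133956 = 0.414645
O = 0.069876 / √(0.290183 × 0.414645) = 0.069876 / 0.3468760 = 0.2014

0.20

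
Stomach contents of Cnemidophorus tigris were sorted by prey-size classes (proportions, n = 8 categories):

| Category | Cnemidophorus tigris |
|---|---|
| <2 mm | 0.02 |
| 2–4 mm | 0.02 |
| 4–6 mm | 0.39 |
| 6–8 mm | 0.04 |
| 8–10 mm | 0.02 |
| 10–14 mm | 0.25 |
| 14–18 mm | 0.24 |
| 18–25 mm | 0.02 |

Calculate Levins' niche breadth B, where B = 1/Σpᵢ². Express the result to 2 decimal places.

Σpᵢ² = 0.02² + 0.02² + 0.39² + 0.04² + 0.02² + 0.25² + 0.24² + 0.02² = 0.0004 + 0.0004 + 0.1521 + 0.0016 + 0.0004 + 0.0625 + 0.0576 + 0.0004 = 0.2754
B = 1 / 0.2754 = 3.6311

3.63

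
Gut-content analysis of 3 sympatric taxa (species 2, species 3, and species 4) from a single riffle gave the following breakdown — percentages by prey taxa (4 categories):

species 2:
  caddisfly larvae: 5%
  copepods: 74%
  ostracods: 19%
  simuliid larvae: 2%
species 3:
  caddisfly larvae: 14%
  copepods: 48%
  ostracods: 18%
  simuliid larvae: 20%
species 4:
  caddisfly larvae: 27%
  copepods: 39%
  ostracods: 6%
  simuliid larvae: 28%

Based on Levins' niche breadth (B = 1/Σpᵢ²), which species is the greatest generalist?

Convert percentages to proportions (divide by 100).
Σp_2ᵢ² = 0.05² + 0.74² + 0.19² + 0.02² = 0.0025 + 0.5476 + 0.0361 + 0.0004 = 0.5866
B_2 = 1 / 0.5866 = 1.7047
Σp_3ᵢ² = 0.14² + 0.48² + 0.18² + 0.20² = 0.0196 + 0.2304 + 0.0324 + 0.0400 = 0.3224
B_3 = 1 / 0.3224 = 3.1017
Σp_4ᵢ² = 0.27² + 0.39² + 0.06² + 0.28² = 0.0729 + 0.1521 + 0.0036 + 0.0784 = 0.3070
B_4 = 1 / 0.3070 = 3.2573
Highest B → broadest niche (most generalist): species 4 (B = 3.26).

species 4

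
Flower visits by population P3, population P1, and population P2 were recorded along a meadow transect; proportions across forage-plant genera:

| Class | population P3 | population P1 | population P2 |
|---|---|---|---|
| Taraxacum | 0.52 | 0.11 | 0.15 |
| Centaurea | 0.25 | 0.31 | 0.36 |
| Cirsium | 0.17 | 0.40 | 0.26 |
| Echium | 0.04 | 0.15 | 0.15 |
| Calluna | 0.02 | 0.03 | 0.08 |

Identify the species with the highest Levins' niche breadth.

population P2

Σp_P3ᵢ² = 0.52² + 0.25² + 0.17² + 0.04² + 0.02² = 0.2704 + 0.0625 + 0.0289 + 0.0016 + 0.0004 = 0.3638
B_P3 = 1 / 0.3638 = 2.7488
Σp_P1ᵢ² = 0.11² + 0.31² + 0.40² + 0.15² + 0.03² = 0.0121 + 0.0961 + 0.1600 + 0.0225 + 0.0009 = 0.2916
B_P1 = 1 / 0.2916 = 3.4294
Σp_P2ᵢ² = 0.15² + 0.36² + 0.26² + 0.15² + 0.08² = 0.0225 + 0.1296 + 0.0676 + 0.0225 + 0.0064 = 0.2486
B_P2 = 1 / 0.2486 = 4.0225
Highest B → broadest niche (most generalist): population P2 (B = 4.02).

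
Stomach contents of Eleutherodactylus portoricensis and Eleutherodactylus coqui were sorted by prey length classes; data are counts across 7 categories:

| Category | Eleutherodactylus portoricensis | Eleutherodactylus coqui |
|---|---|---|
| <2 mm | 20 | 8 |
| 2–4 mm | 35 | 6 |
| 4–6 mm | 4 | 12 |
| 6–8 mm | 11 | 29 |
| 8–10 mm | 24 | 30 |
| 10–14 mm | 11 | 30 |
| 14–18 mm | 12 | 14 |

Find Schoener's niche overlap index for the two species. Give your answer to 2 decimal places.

0.64

Proportions for Eleutherodactylus portoricensis (n=117): 20/117=0.1709, 35/117=0.2991, 4/117=0.0342, 11/117=0.0940, 24/117=0.2051, 11/117=0.0940, 12/117=0.1026
Proportions for Eleutherodactylus coqui (n=129): 8/129=0.0620, 6/129=0.0465, 12/129=0.0930, 29/129=0.2248, 30/129=0.2326, 30/129=0.2326, 14/129=0.1085
Σ|p₁ᵢ − p₂ᵢ| = 0.1089 + 0.2526 + 0.0588 + 0.1308 + 0.0275 + 0.1386 + 0.0059 = 0.7231
D = 1 − ½ × 0.7231 = 1 − 0.36155 = 0.63845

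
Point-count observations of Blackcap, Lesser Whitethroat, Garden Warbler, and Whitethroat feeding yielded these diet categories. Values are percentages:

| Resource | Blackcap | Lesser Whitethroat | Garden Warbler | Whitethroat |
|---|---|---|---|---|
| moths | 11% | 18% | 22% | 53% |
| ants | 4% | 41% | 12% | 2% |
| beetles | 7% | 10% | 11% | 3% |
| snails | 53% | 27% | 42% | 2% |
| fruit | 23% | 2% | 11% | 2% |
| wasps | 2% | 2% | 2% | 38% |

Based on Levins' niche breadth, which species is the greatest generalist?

Convert percentages to proportions (divide by 100).
Σp_Blacᵢ² = 0.11² + 0.04² + 0.07² + 0.53² + 0.23² + 0.02² = 0.0121 + 0.0016 + 0.0049 + 0.2809 + 0.0529 + 0.0004 = 0.3528
B_Blac = 1 / 0.3528 = 2.8345
Σp_Lessᵢ² = 0.18² + 0.41² + 0.10² + 0.27² + 0.02² + 0.02² = 0.0324 + 0.1681 + 0.0100 + 0.0729 + 0.0004 + 0.0004 = 0.2842
B_Less = 1 / 0.2842 = 3.5186
Σp_Gardᵢ² = 0.22² + 0.12² + 0.11² + 0.42² + 0.11² + 0.02² = 0.0484 + 0.0144 + 0.0121 + 0.1764 + 0.0121 + 0.0004 = 0.2638
B_Gard = 1 / 0.2638 = 3.7908
Σp_Whitᵢ² = 0.53² + 0.02² + 0.03² + 0.02² + 0.02² + 0.38² = 0.2809 + 0.0004 + 0.0009 + 0.0004 + 0.0004 + 0.1444 = 0.4274
B_Whit = 1 / 0.4274 = 2.3397
Highest B → broadest niche (most generalist): Garden Warbler (B = 3.79).

Garden Warbler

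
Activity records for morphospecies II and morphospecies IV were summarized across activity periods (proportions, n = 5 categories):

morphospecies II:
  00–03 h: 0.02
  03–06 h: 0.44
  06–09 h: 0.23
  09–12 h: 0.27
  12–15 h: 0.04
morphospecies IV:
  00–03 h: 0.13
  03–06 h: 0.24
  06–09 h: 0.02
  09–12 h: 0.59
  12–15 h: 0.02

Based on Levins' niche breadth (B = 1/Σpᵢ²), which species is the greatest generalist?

Σp_IIᵢ² = 0.02² + 0.44² + 0.23² + 0.27² + 0.04² = 0.0004 + 0.1936 + 0.0529 + 0.0729 + 0.0016 = 0.3214
B_II = 1 / 0.3214 = 3.1114
Σp_IVᵢ² = 0.13² + 0.24² + 0.02² + 0.59² + 0.02² = 0.0169 + 0.0576 + 0.0004 + 0.3481 + 0.0004 = 0.4234
B_IV = 1 / 0.4234 = 2.3618
Highest B → broadest niche (most generalist): morphospecies II (B = 3.11).

morphospecies II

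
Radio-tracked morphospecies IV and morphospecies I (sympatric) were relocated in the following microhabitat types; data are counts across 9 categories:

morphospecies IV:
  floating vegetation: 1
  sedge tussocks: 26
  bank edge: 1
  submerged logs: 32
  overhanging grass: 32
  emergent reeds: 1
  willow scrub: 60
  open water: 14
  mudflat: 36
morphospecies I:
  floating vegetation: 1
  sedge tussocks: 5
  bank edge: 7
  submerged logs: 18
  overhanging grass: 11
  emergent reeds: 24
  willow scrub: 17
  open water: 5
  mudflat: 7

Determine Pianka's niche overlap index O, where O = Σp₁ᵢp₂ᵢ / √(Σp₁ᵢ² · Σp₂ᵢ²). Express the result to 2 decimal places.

Proportions for morphospecies IV (n=203): 1/203=0.0049, 26/203=0.1281, 1/203=0.0049, 32/203=0.1576, 32/203=0.1576, 1/203=0.0049, 60/203=0.2956, 14/203=0.0690, 36/203=0.1773
Proportions for morphospecies I (n=95): 1/95=0.0105, 5/95=0.0526, 7/95=0.0737, 18/95=0.1895, 11/95=0.1158, 24/95=0.2526, 17/95=0.1789, 5/95=0.0526, 7/95=0.0737
Σ p₁ᵢp₂ᵢ = 0.000051 + 0.006738 + 0.000361 + 0.029865 + 0.018250 + 0.001238 + 0.052883 + 0.003629 + 0.013067 = 0.126082
Σp_1ᵢ² = 0.0049² + 0.1281² + 0.0049² + 0.1576² + 0.1576² + 0.0049² + 0.2956² + 0.0690² + 0.1773² = 0.000024 + 0.016410 + 0.000024 + 0.024838 + 0.024838 + 0.000024 + 0.087379 + 0.004761 + 0.031435 = 0.189733
Σp_2ᵢ² = 0.0105² + 0.0526² + 0.0737² + 0.1895² + 0.1158² + 0.2526² + 0.1789² + 0.0526² + 0.0737² = 0.000110 + 0.002767 + 0.005432 + 0.035910 + 0.013410 + 0.063807 + 0.032005 + 0.002767 + 0.005432 = 0.161640
O = 0.126082 / √(0.189733 × 0.161640) = 0.126082 / 0.1751241 = 0.7200

0.72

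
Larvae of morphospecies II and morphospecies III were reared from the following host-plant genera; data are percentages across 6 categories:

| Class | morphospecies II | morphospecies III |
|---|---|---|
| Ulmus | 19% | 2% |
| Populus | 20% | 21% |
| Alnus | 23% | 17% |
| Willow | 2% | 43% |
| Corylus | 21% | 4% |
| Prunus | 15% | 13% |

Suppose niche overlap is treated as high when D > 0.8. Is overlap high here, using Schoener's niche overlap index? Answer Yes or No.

Convert percentages to proportions (divide by 100).
Σ|p₁ᵢ − p₂ᵢ| = 0.17 + 0.01 + 0.06 + 0.41 + 0.17 + 0.02 = 0.84
D = 1 − ½ × 0.84 = 1 − 0.420 = 0.5800
D = 0.5800 < 0.8 → No.

No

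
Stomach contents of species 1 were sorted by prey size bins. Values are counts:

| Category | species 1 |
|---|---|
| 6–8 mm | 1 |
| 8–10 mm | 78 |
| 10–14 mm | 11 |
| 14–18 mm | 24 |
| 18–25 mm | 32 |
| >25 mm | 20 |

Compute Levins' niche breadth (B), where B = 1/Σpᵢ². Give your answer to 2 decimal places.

3.36

Proportions for species 1 (n=166): 1/166=0.0060, 78/166=0.4699, 11/166=0.0663, 24/166=0.1446, 32/166=0.1928, 20/166=0.1205
Σpᵢ² = 0.0060² + 0.4699² + 0.0663² + 0.1446² + 0.1928² + 0.1205² = 0.000036 + 0.220806 + 0.004396 + 0.020909 + 0.037172 + 0.014520 = 0.297839
B = 1 / 0.297839 = 3.3575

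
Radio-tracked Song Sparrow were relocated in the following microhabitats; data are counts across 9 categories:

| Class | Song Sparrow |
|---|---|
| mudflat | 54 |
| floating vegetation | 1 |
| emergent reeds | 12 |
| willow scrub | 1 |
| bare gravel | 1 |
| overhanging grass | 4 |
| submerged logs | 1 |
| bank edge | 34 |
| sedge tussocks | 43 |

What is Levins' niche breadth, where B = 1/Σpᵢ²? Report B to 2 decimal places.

Proportions for Song Sparrow (n=151): 54/151=0.3576, 1/151=0.0066, 12/151=0.0795, 1/151=0.0066, 1/151=0.0066, 4/151=0.0265, 1/151=0.0066, 34/151=0.2252, 43/151=0.2848
Σpᵢ² = 0.3576² + 0.0066² + 0.0795² + 0.0066² + 0.0066² + 0.0265² + 0.0066² + 0.2252² + 0.2848² = 0.127878 + 0.000044 + 0.006320 + 0.000044 + 0.000044 + 0.000702 + 0.000044 + 0.050715 + 0.081111 = 0.266902
B = 1 / 0.266902 = 3.7467

3.75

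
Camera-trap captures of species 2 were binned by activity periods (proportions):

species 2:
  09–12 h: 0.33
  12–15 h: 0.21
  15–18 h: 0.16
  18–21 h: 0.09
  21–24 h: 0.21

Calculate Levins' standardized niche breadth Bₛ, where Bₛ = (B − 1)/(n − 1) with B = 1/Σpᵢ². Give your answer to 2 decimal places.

Σpᵢ² = 0.33² + 0.21² + 0.16² + 0.09² + 0.21² = 0.1089 + 0.0441 + 0.0256 + 0.0081 + 0.0441 = 0.2308
B = 1 / 0.2308 = 4.3328
Bₛ = (B − 1)/(n − 1) = (4.3328 − 1)/(5 − 1) = 3.3328/4 = 0.8332

0.83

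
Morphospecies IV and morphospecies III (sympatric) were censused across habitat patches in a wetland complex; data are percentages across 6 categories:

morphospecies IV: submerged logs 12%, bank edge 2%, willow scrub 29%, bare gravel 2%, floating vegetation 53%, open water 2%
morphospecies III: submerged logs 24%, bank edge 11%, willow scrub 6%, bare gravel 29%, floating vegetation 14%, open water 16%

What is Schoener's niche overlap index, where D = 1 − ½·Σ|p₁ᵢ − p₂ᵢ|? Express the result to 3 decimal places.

Convert percentages to proportions (divide by 100).
Σ|p₁ᵢ − p₂ᵢ| = 0.12 + 0.09 + 0.23 + 0.27 + 0.39 + 0.14 = 1.24
D = 1 − ½ × 1.24 = 1 − 0.620 = 0.38000

0.380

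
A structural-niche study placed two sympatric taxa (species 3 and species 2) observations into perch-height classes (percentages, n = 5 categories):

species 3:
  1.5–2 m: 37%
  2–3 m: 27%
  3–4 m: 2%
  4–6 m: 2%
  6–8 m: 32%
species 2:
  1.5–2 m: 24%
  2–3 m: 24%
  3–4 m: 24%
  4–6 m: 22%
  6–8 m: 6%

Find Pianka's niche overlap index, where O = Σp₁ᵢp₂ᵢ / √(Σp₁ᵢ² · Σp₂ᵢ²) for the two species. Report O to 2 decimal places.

0.69

Convert percentages to proportions (divide by 100).
Σ p₁ᵢp₂ᵢ = 0.0888 + 0.0648 + 0.0048 + 0.0044 + 0.0192 = 0.1820
Σp_1ᵢ² = 0.37² + 0.27² + 0.02² + 0.02² + 0.32² = 0.1369 + 0.0729 + 0.0004 + 0.0004 + 0.1024 = 0.3130
Σp_2ᵢ² = 0.24² + 0.24² + 0.24² + 0.22² + 0.06² = 0.0576 + 0.0576 + 0.0576 + 0.0484 + 0.0036 = 0.2248
O = 0.1820 / √(0.3130 × 0.2248) = 0.1820 / 0.26526 = 0.6861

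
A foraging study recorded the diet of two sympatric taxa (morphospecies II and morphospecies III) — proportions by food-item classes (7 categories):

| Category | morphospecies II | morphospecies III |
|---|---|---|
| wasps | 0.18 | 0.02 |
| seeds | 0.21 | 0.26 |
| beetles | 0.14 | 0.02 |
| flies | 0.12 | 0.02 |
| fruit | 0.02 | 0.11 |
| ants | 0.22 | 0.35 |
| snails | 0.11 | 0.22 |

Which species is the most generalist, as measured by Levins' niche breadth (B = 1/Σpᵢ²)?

morphospecies II

Σp_IIᵢ² = 0.18² + 0.21² + 0.14² + 0.12² + 0.02² + 0.22² + 0.11² = 0.0324 + 0.0441 + 0.0196 + 0.0144 + 0.0004 + 0.0484 + 0.0121 = 0.1714
B_II = 1 / 0.1714 = 5.8343
Σp_IIIᵢ² = 0.02² + 0.26² + 0.02² + 0.02² + 0.11² + 0.35² + 0.22² = 0.0004 + 0.0676 + 0.0004 + 0.0004 + 0.0121 + 0.1225 + 0.0484 = 0.2518
B_III = 1 / 0.2518 = 3.9714
Highest B → broadest niche (most generalist): morphospecies II (B = 5.83).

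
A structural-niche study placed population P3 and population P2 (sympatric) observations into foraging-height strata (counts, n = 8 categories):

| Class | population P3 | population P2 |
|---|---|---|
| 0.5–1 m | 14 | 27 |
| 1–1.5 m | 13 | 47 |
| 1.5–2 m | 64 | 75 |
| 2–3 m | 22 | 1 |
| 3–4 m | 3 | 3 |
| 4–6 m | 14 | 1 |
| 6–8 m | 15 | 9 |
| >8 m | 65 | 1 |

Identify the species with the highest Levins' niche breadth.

population P3

Proportions for population P3 (n=210): 14/210=0.0667, 13/210=0.0619, 64/210=0.3048, 22/210=0.1048, 3/210=0.0143, 14/210=0.0667, 15/210=0.0714, 65/210=0.3095
Proportions for population P2 (n=164): 27/164=0.1646, 47/164=0.2866, 75/164=0.4573, 1/164=0.0061, 3/164=0.0183, 1/164=0.0061, 9/164=0.0549, 1/164=0.0061
Σp_P3ᵢ² = 0.0667² + 0.0619² + 0.3048² + 0.1048² + 0.0143² + 0.0667² + 0.0714² + 0.3095² = 0.004449 + 0.003832 + 0.092903 + 0.010983 + 0.000204 + 0.004449 + 0.005098 + 0.095790 = 0.217708
B_P3 = 1 / 0.217708 = 4.5933
Σp_P2ᵢ² = 0.1646² + 0.2866² + 0.4573² + 0.0061² + 0.0183² + 0.0061² + 0.0549² + 0.0061² = 0.027093 + 0.082140 + 0.209123 + 0.000037 + 0.000335 + 0.000037 + 0.003014 + 0.000037 = 0.321816
B_P2 = 1 / 0.321816 = 3.1074
Highest B → broadest niche (most generalist): population P3 (B = 4.59).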